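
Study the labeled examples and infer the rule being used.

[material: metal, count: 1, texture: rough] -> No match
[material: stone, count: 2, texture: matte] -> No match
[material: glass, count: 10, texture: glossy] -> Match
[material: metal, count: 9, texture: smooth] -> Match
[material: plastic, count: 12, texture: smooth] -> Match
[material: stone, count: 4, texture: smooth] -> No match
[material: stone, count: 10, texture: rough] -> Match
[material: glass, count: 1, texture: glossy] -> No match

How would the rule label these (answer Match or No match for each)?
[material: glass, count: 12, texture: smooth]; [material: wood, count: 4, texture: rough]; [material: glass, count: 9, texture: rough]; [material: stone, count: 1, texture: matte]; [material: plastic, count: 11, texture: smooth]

A rule that fits every label: count ≥ 9 — true of each 'Match' example, false of each 'No match' one.
[material: glass, count: 12, texture: smooth]: count = 12 — satisfies this, so Match. [material: wood, count: 4, texture: rough]: count = 4 — does not pass, so No match. [material: glass, count: 9, texture: rough]: count = 9 — satisfies this, so Match. [material: stone, count: 1, texture: matte]: count = 1 — does not pass, so No match. [material: plastic, count: 11, texture: smooth]: count = 11 — satisfies this, so Match.

Match, No match, Match, No match, Match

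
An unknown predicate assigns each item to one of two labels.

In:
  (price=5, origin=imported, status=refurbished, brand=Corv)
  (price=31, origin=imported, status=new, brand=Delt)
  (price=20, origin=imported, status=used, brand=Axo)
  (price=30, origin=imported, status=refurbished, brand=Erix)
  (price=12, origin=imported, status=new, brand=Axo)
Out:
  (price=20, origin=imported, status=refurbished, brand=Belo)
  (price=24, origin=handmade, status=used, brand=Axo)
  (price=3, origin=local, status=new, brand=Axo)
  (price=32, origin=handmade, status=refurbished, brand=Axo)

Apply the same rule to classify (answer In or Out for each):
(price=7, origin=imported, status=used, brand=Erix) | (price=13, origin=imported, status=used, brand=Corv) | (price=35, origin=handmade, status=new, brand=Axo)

In, In, Out

The classifier is using: origin is imported AND brand is not Belo.
(price=7, origin=imported, status=used, brand=Erix): In (origin is imported, brand is Erix).
(price=13, origin=imported, status=used, brand=Corv): In (origin is imported, brand is Corv).
(price=35, origin=handmade, status=new, brand=Axo): Out (origin is handmade, brand is Axo).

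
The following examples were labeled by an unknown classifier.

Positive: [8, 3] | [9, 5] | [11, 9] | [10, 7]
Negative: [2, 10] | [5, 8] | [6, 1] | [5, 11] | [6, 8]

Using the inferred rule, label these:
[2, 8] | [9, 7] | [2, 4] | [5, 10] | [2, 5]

Negative, Positive, Negative, Negative, Negative

The classifier is using: first ≥ 7.
[2, 8] → first 2 → Negative. [9, 7] → first 9 → Positive. [2, 4] → first 2 → Negative. [5, 10] → first 5 → Negative. [2, 5] → first 2 → Negative.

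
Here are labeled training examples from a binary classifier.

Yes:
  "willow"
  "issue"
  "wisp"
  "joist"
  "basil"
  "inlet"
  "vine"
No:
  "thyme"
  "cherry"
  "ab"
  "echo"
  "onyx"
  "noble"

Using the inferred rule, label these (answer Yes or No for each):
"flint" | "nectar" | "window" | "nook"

Yes, No, Yes, No

One predicate separates the groups cleanly: contains 'i'.
"flint": Yes (has 'i').
"nectar": No (no 'i').
"window": Yes (has 'i').
"nook": No (no 'i').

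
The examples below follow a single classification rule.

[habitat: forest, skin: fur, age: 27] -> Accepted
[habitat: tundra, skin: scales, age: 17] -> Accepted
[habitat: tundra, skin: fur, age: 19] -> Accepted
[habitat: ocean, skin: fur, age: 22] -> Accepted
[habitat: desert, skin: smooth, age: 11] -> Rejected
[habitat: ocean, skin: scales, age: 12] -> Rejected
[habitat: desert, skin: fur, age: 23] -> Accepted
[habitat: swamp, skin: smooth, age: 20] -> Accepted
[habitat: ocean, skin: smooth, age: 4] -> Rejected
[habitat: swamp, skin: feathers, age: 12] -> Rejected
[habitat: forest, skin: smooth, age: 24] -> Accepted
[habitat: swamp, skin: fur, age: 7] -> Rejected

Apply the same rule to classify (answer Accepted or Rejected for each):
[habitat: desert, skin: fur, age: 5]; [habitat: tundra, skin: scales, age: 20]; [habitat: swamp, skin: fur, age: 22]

Rejected, Accepted, Accepted

The rule appears to be: age ≥ 17.
[habitat: desert, skin: fur, age: 5] — age = 5, hence Rejected.
[habitat: tundra, skin: scales, age: 20] — age = 20, hence Accepted.
[habitat: swamp, skin: fur, age: 22] — age = 22, hence Accepted.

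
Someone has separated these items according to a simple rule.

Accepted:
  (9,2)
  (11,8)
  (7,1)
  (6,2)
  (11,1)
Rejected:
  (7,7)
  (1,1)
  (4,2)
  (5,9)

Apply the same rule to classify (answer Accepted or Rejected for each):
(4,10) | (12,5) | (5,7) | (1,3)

Rejected, Accepted, Rejected, Rejected

The classifier is using: first > second AND sum ≥ 8.
(4,10) → 4 < 10, 4+10 = 14 → Rejected. (12,5) → 12 > 5, 12+5 = 17 → Accepted. (5,7) → 5 < 7, 5+7 = 12 → Rejected. (1,3) → 1 < 3, 1+3 = 4 → Rejected.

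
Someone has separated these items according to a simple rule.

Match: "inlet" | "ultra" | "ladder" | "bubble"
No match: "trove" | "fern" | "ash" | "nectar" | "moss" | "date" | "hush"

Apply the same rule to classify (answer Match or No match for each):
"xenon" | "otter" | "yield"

No match, No match, Match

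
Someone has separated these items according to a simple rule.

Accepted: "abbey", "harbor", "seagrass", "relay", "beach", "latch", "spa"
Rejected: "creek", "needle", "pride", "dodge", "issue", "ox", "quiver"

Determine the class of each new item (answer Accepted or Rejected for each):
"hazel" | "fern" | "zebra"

Accepted, Rejected, Accepted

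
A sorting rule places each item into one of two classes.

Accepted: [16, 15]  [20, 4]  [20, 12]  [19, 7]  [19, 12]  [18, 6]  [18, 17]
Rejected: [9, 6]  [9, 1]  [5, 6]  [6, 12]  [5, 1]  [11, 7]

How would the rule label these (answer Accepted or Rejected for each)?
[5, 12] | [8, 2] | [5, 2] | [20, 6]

Rejected, Rejected, Rejected, Accepted

The common property of the 'Accepted' items is: sum ≥ 24. No 'Rejected' item has it.
[5, 12] — 5+12 = 17, hence Rejected. [8, 2] — 8+2 = 10, hence Rejected. [5, 2] — 5+2 = 7, hence Rejected. [20, 6] — 20+6 = 26, hence Accepted.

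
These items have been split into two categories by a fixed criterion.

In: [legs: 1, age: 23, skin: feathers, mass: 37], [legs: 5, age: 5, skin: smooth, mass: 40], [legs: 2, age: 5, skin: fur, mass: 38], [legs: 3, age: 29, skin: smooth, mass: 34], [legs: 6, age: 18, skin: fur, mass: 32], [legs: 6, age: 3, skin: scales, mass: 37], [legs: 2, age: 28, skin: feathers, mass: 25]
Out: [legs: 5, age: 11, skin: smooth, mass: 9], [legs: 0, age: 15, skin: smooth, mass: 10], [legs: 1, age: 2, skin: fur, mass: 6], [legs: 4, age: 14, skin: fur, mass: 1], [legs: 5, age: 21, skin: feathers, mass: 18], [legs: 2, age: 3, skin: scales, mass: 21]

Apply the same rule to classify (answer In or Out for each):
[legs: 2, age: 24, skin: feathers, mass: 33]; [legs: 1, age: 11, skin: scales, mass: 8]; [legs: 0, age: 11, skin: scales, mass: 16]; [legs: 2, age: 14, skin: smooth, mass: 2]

'In' ⟺ mass ≥ 25.
[legs: 2, age: 24, skin: feathers, mass: 33]: mass = 33 — matches, so In.
[legs: 1, age: 11, skin: scales, mass: 8]: mass = 8 — does not pass, so Out.
[legs: 0, age: 11, skin: scales, mass: 16]: mass = 16 — does not pass, so Out.
[legs: 2, age: 14, skin: smooth, mass: 2]: mass = 2 — does not pass, so Out.

In, Out, Out, Out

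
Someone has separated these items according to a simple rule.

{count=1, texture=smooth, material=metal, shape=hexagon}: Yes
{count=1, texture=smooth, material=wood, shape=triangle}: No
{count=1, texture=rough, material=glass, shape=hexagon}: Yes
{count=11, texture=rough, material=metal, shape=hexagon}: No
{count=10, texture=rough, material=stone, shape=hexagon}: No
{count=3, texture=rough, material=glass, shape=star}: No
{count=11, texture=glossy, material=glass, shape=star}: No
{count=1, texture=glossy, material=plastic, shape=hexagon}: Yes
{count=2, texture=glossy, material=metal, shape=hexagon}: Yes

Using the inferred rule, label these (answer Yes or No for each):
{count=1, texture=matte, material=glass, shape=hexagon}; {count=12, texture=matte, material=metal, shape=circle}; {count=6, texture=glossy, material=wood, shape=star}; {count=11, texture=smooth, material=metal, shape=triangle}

Yes, No, No, No

A rule that fits every label: shape is hexagon AND count ≤ 2 — true of each 'Yes' example, false of each 'No' one.
{count=1, texture=matte, material=glass, shape=hexagon} → shape is hexagon, count = 1 → Yes.
{count=12, texture=matte, material=metal, shape=circle} → shape is circle, count = 12 → No.
{count=6, texture=glossy, material=wood, shape=star} → shape is star, count = 6 → No.
{count=11, texture=smooth, material=metal, shape=triangle} → shape is triangle, count = 11 → No.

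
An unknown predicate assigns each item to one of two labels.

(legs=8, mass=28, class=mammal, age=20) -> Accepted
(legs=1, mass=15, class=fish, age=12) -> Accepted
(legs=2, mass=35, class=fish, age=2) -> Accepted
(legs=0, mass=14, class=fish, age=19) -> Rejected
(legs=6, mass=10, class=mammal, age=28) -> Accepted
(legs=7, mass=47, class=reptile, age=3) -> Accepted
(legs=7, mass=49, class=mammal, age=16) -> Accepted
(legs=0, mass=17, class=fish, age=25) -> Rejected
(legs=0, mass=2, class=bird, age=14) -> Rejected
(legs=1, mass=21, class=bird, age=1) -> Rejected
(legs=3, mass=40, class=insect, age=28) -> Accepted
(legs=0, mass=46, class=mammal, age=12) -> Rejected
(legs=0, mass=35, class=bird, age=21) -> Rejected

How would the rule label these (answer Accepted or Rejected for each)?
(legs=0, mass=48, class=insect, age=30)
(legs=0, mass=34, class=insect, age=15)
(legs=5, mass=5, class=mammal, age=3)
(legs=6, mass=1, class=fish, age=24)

The distinguishing property — legs ≥ 1 AND age ≥ 2 — holds for all the 'Accepted' cases and none of the 'Rejected' cases.
(legs=0, mass=48, class=insect, age=30) — legs = 0, age = 30, hence Rejected. (legs=0, mass=34, class=insect, age=15) — legs = 0, age = 15, hence Rejected. (legs=5, mass=5, class=mammal, age=3) — legs = 5, age = 3, hence Accepted. (legs=6, mass=1, class=fish, age=24) — legs = 6, age = 24, hence Accepted.

Rejected, Rejected, Accepted, Accepted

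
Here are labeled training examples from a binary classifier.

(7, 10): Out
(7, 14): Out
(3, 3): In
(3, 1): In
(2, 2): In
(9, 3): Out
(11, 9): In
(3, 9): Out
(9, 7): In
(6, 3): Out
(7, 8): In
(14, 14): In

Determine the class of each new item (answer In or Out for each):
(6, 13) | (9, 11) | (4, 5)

The rule appears to be: |first − second| ≤ 2.
(6, 13) — |6−13| = 7, hence Out.
(9, 11) — |9−11| = 2, hence In.
(4, 5) — |4−5| = 1, hence In.

Out, In, In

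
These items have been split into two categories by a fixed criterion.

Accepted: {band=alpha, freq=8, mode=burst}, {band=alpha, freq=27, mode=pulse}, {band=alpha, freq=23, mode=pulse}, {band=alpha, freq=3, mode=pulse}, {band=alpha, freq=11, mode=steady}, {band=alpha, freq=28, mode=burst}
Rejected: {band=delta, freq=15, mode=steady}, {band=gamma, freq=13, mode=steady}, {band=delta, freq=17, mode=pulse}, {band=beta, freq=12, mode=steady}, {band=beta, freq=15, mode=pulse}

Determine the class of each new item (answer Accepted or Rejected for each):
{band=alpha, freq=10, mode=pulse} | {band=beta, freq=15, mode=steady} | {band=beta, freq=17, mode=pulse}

The pattern is that an item is 'Accepted' exactly when: band is alpha.
{band=alpha, freq=10, mode=pulse}: band is alpha — passes, so Accepted.
{band=beta, freq=15, mode=steady}: band is beta — doesn't match, so Rejected.
{band=beta, freq=17, mode=pulse}: band is beta — doesn't match, so Rejected.

Accepted, Rejected, Rejected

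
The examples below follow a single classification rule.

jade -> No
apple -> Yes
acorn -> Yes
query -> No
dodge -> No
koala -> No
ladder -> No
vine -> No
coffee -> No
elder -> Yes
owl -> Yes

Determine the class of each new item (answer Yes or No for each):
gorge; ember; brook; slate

No, Yes, No, No

The common property of the 'Yes' items is: starts with a vowel. No 'No' item has it.
No: gorge, since starts with 'g'.
Yes: ember, since starts with 'e'.
No: brook, since starts with 'b'.
No: slate, since starts with 's'.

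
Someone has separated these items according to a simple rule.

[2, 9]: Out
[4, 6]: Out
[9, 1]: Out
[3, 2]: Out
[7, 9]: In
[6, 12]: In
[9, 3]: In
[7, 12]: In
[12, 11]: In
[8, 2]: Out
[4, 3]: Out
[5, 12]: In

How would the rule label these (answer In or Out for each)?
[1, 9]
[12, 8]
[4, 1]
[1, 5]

Out, In, Out, Out

The simplest hypothesis consistent with all the labels is: sum ≥ 12.
[1, 9]: Out (1+9 = 10).
[12, 8]: In (12+8 = 20).
[4, 1]: Out (4+1 = 5).
[1, 5]: Out (1+5 = 6).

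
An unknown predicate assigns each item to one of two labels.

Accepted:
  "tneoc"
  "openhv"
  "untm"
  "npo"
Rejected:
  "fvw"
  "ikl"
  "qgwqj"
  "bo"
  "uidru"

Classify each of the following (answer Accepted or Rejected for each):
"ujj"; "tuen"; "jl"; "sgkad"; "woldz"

Rejected, Accepted, Rejected, Rejected, Rejected

One predicate separates the groups cleanly: contains 'n'.
"ujj": no 'n', doesn't qualify → Rejected.
"tuen": has 'n', matches → Accepted.
"jl": no 'n', doesn't qualify → Rejected.
"sgkad": no 'n', doesn't qualify → Rejected.
"woldz": no 'n', doesn't qualify → Rejected.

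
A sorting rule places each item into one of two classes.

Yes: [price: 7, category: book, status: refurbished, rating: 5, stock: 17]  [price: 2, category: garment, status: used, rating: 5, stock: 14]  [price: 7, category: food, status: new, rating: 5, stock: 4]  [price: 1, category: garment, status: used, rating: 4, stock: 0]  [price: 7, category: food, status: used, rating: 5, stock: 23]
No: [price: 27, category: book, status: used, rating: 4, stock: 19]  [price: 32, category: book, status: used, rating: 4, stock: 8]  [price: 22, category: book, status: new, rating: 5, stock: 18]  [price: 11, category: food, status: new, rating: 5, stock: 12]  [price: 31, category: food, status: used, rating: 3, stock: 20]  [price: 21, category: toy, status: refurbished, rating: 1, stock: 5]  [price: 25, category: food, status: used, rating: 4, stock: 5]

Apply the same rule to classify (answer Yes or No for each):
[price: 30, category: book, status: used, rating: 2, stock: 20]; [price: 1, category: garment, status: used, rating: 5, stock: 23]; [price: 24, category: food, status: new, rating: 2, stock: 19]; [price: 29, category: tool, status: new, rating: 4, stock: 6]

No, Yes, No, No

The pattern is that an item is 'Yes' exactly when: price ≤ 7.
[price: 30, category: book, status: used, rating: 2, stock: 20]: price = 30 — doesn't match, so No. [price: 1, category: garment, status: used, rating: 5, stock: 23]: price = 1 — has this property, so Yes. [price: 24, category: food, status: new, rating: 2, stock: 19]: price = 24 — doesn't match, so No. [price: 29, category: tool, status: new, rating: 4, stock: 6]: price = 29 — doesn't match, so No.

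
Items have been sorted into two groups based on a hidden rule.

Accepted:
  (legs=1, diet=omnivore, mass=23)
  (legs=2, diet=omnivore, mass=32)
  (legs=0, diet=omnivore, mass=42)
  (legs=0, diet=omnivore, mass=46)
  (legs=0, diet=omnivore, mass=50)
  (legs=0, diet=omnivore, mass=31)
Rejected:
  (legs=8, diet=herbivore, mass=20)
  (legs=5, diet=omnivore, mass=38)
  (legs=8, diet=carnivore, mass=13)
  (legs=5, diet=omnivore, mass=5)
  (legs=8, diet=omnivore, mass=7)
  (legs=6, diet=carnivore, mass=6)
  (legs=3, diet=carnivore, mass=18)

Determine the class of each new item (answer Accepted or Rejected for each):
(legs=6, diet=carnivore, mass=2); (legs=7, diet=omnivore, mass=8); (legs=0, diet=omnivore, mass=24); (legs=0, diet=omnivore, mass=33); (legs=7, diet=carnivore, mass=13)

Rejected, Rejected, Accepted, Accepted, Rejected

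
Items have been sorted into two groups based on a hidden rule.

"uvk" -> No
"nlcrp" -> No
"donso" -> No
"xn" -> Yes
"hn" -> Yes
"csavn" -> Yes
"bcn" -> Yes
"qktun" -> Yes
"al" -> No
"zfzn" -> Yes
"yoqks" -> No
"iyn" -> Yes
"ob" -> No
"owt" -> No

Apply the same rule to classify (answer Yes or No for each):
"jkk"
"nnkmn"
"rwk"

No, Yes, No

A rule that fits every label: ends with 'n' — true of each 'Yes' example, false of each 'No' one.
"jkk": ends with 'k' — lacks this property, so No.
"nnkmn": ends with 'n' — satisfies this, so Yes.
"rwk": ends with 'k' — lacks this property, so No.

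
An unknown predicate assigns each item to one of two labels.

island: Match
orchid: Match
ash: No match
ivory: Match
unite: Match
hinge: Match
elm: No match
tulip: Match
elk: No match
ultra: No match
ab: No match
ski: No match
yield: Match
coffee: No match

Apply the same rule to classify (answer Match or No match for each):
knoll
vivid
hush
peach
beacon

No match, Match, No match, No match, No match

The pattern is that an item is 'Match' exactly when: length ≥ 5 AND contains 'i'.
knoll: length 5, no 'i', doesn't qualify → No match.
vivid: length 5, has 'i', meets the rule → Match.
hush: length 4, no 'i', doesn't qualify → No match.
peach: length 5, no 'i', doesn't qualify → No match.
beacon: length 6, no 'i', doesn't qualify → No match.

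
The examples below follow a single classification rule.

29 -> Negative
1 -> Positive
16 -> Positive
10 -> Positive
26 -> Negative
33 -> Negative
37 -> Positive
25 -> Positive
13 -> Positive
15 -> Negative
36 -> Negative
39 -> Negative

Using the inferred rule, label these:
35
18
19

The simplest hypothesis consistent with all the labels is: ≡ 1 (mod 3).
35 → 35 mod 3 = 2 → Negative. 18 → 18 mod 3 = 0 → Negative. 19 → 19 mod 3 = 1 → Positive.

Negative, Negative, Positive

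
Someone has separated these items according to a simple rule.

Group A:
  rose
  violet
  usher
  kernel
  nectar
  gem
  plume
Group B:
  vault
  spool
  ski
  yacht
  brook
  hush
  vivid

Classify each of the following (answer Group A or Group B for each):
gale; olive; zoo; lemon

Looking at the examples, the only property every 'Group A' case has and every 'Group B' case lacks is: contains 'e'.
gale: has 'e' — has this property, so Group A.
olive: has 'e' — has this property, so Group A.
zoo: no 'e' — does not fit, so Group B.
lemon: has 'e' — has this property, so Group A.

Group A, Group A, Group B, Group A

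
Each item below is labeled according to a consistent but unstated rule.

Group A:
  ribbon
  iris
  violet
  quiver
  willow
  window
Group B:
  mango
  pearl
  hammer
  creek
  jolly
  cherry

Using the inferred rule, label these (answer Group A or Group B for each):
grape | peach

Group B, Group B

The simplest hypothesis consistent with all the labels is: contains 'i'.
Group B: grape, since no 'i'. Group B: peach, since no 'i'.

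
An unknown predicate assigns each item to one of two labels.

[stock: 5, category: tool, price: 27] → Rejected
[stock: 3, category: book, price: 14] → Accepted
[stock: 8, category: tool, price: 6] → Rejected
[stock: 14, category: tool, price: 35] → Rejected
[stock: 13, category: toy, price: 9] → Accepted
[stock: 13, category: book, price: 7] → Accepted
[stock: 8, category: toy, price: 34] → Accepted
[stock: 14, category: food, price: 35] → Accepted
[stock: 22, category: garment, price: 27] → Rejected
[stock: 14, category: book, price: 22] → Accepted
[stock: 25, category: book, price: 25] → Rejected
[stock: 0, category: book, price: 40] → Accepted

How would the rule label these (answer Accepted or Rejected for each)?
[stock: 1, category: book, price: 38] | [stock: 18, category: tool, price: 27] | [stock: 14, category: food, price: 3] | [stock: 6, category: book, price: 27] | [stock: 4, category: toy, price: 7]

Accepted, Rejected, Accepted, Accepted, Accepted

All 'Accepted' examples share one property — category is not tool AND stock ≤ 14 — and every 'Rejected' example lacks it.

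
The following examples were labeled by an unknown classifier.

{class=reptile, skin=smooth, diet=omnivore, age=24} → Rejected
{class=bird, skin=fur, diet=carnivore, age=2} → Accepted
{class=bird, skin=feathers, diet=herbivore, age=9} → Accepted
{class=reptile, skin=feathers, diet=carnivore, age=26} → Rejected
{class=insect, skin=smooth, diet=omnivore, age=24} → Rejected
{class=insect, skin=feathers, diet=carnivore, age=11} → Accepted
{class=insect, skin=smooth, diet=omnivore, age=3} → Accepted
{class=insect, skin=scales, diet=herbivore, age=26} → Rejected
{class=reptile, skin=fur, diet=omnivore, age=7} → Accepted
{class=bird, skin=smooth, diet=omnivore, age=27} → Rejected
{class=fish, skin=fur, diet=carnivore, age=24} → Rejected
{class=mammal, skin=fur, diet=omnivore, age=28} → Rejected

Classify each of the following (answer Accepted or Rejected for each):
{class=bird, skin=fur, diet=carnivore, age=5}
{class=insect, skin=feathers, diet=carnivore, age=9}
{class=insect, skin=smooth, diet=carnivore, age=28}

Accepted, Accepted, Rejected

The distinguishing property — age ≤ 11 — holds for all the 'Accepted' cases and none of the 'Rejected' cases.
{class=bird, skin=fur, diet=carnivore, age=5}: Accepted (age = 5). {class=insect, skin=feathers, diet=carnivore, age=9}: Accepted (age = 9). {class=insect, skin=smooth, diet=carnivore, age=28}: Rejected (age = 28).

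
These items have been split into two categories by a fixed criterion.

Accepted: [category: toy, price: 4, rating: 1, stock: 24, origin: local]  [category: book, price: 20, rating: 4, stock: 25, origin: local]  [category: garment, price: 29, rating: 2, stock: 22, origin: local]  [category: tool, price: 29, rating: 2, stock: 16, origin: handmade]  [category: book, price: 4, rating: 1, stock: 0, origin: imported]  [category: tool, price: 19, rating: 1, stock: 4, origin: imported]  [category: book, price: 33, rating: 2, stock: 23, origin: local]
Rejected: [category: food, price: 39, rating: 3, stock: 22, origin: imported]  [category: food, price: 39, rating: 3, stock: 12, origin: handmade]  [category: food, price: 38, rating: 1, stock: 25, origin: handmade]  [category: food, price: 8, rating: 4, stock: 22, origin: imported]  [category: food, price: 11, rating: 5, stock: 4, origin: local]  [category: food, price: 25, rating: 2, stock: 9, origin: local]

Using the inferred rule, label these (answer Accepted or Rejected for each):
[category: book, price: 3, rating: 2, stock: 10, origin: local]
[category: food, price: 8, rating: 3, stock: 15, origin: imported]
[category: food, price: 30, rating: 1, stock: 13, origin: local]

The classifier is using: category is not food.
[category: book, price: 3, rating: 2, stock: 10, origin: local]: category is book, passes → Accepted. [category: food, price: 8, rating: 3, stock: 15, origin: imported]: category is food, fails the rule → Rejected. [category: food, price: 30, rating: 1, stock: 13, origin: local]: category is food, fails the rule → Rejected.

Accepted, Rejected, Rejected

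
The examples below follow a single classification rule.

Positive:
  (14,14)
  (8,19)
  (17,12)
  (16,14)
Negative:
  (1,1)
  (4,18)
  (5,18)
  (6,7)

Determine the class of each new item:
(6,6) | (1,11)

A rule that fits every label: sum ≥ 27 — true of each 'Positive' example, false of each 'Negative' one.
Negative: (6,6), since 6+6 = 12.
Negative: (1,11), since 1+11 = 12.

Negative, Negative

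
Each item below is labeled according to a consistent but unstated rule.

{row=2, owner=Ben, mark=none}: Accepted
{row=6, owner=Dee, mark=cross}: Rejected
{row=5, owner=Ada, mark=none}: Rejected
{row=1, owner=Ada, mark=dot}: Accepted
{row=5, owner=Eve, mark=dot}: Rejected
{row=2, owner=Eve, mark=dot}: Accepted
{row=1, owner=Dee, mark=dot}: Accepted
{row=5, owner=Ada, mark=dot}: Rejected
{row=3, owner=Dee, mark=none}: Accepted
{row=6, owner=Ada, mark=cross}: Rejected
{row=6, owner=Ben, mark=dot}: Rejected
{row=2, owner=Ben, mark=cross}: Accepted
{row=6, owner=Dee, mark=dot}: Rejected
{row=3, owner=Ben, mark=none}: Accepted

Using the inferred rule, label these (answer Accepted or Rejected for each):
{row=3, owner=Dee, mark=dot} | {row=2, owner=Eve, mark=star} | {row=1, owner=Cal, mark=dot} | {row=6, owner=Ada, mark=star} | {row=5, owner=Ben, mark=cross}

One predicate separates the groups cleanly: row ≤ 3.
{row=3, owner=Dee, mark=dot}: row = 3 — satisfies this, so Accepted.
{row=2, owner=Eve, mark=star}: row = 2 — satisfies this, so Accepted.
{row=1, owner=Cal, mark=dot}: row = 1 — satisfies this, so Accepted.
{row=6, owner=Ada, mark=star}: row = 6 — fails the rule, so Rejected.
{row=5, owner=Ben, mark=cross}: row = 5 — fails the rule, so Rejected.

Accepted, Accepted, Accepted, Rejected, Rejected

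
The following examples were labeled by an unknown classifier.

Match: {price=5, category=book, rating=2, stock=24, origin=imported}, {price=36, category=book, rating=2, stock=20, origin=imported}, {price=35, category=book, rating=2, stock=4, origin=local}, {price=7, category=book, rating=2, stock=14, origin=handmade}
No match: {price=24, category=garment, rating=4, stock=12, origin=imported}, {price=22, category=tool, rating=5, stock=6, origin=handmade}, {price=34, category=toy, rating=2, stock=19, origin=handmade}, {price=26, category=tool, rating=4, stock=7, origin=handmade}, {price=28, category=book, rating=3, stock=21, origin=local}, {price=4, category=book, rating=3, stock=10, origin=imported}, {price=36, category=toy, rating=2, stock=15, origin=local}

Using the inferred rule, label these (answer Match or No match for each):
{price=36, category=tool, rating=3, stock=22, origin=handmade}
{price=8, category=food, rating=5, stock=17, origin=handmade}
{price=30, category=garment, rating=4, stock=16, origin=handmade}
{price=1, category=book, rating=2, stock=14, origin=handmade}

All 'Match' examples share one property — category is book AND rating = 2 — and every 'No match' example lacks it.
{price=36, category=tool, rating=3, stock=22, origin=handmade} — category is tool, rating = 3, hence No match. {price=8, category=food, rating=5, stock=17, origin=handmade} — category is food, rating = 5, hence No match. {price=30, category=garment, rating=4, stock=16, origin=handmade} — category is garment, rating = 4, hence No match. {price=1, category=book, rating=2, stock=14, origin=handmade} — category is book, rating = 2, hence Match.

No match, No match, No match, Match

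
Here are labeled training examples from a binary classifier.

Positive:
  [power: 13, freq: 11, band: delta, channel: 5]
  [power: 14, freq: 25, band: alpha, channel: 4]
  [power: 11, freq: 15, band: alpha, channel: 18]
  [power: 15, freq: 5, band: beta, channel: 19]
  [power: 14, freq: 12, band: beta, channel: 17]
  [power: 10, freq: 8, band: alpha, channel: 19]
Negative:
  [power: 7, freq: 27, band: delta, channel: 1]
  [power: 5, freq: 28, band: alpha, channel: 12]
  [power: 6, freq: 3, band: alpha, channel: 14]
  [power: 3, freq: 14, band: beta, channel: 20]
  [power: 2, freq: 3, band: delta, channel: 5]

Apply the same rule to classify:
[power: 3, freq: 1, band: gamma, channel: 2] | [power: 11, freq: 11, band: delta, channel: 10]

Negative, Positive

Every 'Positive' example satisfies: power ≥ 10. None of the 'Negative' examples do.
[power: 3, freq: 1, band: gamma, channel: 2]: Negative (power = 3). [power: 11, freq: 11, band: delta, channel: 10]: Positive (power = 11).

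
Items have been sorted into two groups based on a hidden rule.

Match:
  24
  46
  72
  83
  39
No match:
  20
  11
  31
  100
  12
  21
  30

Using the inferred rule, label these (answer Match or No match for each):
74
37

The classifier is using: digit sum ≥ 5.

Match, Match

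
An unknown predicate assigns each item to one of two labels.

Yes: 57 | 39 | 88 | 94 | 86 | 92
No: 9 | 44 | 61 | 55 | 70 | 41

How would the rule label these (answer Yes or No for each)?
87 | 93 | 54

The common property of the 'Yes' items is: digit sum ≥ 11. No 'No' item has it.
87: digit sum 8+7 = 15, meets the rule → Yes. 93: digit sum 9+3 = 12, meets the rule → Yes. 54: digit sum 5+4 = 9, doesn't match → No.

Yes, Yes, No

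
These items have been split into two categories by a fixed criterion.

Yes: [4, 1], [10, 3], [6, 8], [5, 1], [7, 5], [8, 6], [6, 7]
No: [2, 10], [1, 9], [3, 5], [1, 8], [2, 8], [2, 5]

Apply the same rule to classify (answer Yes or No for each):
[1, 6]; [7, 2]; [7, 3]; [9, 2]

No, Yes, Yes, Yes

The pattern is that an item is 'Yes' exactly when: first ≥ 4.
[1, 6]: first 1, does not satisfy this → No.
[7, 2]: first 7, qualifies → Yes.
[7, 3]: first 7, qualifies → Yes.
[9, 2]: first 9, qualifies → Yes.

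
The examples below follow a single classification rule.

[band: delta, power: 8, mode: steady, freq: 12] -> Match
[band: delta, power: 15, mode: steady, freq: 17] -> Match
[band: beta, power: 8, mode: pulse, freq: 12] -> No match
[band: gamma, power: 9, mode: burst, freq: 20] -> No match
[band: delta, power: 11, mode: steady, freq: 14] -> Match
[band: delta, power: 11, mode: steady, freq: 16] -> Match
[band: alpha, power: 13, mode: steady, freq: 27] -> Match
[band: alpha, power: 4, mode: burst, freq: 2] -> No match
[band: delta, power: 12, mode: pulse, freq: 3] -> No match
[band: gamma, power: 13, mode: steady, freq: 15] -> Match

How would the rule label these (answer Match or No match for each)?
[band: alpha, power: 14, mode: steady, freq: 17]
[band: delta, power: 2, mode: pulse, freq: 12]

Checking candidate rules against both groups, what survives is: mode is steady.
[band: alpha, power: 14, mode: steady, freq: 17] → mode is steady → Match. [band: delta, power: 2, mode: pulse, freq: 12] → mode is pulse → No match.

Match, No match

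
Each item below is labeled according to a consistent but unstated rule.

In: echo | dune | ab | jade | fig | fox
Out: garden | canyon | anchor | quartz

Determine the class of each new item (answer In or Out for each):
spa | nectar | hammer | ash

All 'In' examples share one property — length ≤ 4 — and every 'Out' example lacks it.
In: spa, since length 3.
Out: nectar, since length 6.
Out: hammer, since length 6.
In: ash, since length 3.

In, Out, Out, In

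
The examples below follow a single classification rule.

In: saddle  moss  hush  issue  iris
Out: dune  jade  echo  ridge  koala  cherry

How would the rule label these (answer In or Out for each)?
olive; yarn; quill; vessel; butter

Out, Out, Out, In, Out

Rule: contains 's'. This holds for each 'In' example and fails for each 'Out' one.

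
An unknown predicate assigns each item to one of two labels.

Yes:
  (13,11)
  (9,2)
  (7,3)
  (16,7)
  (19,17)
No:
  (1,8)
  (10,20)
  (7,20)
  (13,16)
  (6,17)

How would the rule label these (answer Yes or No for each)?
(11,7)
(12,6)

Yes, Yes

Every 'Yes' example satisfies: first > second. None of the 'No' examples do.
(11,7) → 11 > 7 → Yes. (12,6) → 12 > 6 → Yes.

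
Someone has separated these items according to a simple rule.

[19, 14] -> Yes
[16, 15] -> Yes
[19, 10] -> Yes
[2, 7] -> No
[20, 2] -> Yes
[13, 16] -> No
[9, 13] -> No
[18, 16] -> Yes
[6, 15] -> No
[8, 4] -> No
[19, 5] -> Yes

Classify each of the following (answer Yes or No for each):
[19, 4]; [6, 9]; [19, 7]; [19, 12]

All 'Yes' examples share one property — first ≥ 14 — and every 'No' example lacks it.

Yes, No, Yes, Yes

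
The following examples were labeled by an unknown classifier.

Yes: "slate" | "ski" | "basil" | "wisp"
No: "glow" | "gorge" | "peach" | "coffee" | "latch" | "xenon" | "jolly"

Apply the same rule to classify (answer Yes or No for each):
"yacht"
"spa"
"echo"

No, Yes, No

The distinguishing property — contains 's' — holds for all the 'Yes' cases and none of the 'No' cases.
"yacht" → no 's' → No.
"spa" → has 's' → Yes.
"echo" → no 's' → No.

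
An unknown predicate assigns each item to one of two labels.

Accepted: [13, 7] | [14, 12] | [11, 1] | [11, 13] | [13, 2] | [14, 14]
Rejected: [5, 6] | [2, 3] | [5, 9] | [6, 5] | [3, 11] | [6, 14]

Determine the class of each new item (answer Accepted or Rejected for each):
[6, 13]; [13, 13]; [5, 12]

The simplest hypothesis consistent with all the labels is: first ≥ 7.
[6, 13]: first 6 — does not fit, so Rejected. [13, 13]: first 13 — has this property, so Accepted. [5, 12]: first 5 — does not fit, so Rejected.

Rejected, Accepted, Rejected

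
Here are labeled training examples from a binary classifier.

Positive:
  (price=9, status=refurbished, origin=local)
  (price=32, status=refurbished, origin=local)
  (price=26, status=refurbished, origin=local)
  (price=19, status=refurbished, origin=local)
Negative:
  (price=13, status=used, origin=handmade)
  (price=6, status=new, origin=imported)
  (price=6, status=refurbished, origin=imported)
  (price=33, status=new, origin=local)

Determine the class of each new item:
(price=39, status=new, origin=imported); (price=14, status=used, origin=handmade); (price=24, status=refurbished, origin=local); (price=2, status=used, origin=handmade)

The common property of the 'Positive' items is: status is refurbished AND origin is local. No 'Negative' item has it.
(price=39, status=new, origin=imported) — status is new, origin is imported, hence Negative. (price=14, status=used, origin=handmade) — status is used, origin is handmade, hence Negative. (price=24, status=refurbished, origin=local) — status is refurbished, origin is local, hence Positive. (price=2, status=used, origin=handmade) — status is used, origin is handmade, hence Negative.

Negative, Negative, Positive, Negative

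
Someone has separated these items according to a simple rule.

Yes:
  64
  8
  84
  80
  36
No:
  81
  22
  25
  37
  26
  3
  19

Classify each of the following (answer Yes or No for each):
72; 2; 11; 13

The classifier is using: multiple of 4.

Yes, No, No, No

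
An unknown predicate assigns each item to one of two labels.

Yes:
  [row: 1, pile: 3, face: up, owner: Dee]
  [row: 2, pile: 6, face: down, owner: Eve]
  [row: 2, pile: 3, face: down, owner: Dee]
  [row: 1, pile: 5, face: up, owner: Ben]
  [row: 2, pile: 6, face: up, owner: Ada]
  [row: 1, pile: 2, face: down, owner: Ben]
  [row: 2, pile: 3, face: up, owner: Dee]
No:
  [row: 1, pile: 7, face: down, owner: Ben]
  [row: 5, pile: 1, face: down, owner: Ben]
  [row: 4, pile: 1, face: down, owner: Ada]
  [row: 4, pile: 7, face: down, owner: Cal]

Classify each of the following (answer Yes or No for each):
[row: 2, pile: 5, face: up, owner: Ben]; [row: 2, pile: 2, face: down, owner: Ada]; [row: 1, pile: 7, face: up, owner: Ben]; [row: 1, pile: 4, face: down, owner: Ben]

Yes, Yes, No, Yes

The rule appears to be: row ≤ 2 AND pile ≤ 6.
[row: 2, pile: 5, face: up, owner: Ben]: row = 2, pile = 5, has this property → Yes.
[row: 2, pile: 2, face: down, owner: Ada]: row = 2, pile = 2, has this property → Yes.
[row: 1, pile: 7, face: up, owner: Ben]: row = 1, pile = 7, fails this test → No.
[row: 1, pile: 4, face: down, owner: Ben]: row = 1, pile = 4, has this property → Yes.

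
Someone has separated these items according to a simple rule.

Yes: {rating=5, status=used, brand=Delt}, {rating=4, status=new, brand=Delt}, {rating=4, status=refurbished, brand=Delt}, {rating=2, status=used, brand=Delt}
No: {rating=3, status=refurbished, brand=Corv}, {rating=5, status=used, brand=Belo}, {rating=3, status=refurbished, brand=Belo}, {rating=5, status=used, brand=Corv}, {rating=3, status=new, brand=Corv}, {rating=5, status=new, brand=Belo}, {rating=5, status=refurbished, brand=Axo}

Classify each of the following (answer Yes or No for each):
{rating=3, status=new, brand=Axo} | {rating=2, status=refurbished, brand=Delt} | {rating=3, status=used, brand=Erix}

No, Yes, No

'Yes' ⟺ brand is Delt.
{rating=3, status=new, brand=Axo}: brand is Axo, does not pass → No.
{rating=2, status=refurbished, brand=Delt}: brand is Delt, fits → Yes.
{rating=3, status=used, brand=Erix}: brand is Erix, does not pass → No.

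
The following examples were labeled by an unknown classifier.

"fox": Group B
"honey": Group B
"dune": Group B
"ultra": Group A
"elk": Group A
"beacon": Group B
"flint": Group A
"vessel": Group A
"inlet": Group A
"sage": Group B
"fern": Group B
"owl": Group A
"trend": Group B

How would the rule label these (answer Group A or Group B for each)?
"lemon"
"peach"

Group A, Group B

The pattern is that an item is 'Group A' exactly when: contains 'l'.
Group A: "lemon", since has 'l'.
Group B: "peach", since no 'l'.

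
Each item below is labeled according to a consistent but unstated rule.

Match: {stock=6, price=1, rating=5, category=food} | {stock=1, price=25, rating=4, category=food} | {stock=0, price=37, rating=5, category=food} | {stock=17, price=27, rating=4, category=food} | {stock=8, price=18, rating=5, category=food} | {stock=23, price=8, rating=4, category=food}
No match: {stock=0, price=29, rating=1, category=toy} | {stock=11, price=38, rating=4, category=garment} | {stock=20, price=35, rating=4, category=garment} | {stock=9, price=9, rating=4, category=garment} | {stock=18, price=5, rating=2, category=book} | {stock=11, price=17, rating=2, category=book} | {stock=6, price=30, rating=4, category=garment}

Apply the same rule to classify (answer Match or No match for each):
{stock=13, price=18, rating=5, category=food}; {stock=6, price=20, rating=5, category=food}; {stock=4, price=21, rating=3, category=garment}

Match, Match, No match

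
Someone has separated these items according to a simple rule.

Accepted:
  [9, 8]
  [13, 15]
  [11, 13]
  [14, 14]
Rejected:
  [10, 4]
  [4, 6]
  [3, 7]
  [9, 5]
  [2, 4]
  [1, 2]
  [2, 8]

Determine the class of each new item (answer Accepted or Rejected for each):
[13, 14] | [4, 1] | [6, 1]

The pattern is that an item is 'Accepted' exactly when: sum ≥ 17.

Accepted, Rejected, Rejected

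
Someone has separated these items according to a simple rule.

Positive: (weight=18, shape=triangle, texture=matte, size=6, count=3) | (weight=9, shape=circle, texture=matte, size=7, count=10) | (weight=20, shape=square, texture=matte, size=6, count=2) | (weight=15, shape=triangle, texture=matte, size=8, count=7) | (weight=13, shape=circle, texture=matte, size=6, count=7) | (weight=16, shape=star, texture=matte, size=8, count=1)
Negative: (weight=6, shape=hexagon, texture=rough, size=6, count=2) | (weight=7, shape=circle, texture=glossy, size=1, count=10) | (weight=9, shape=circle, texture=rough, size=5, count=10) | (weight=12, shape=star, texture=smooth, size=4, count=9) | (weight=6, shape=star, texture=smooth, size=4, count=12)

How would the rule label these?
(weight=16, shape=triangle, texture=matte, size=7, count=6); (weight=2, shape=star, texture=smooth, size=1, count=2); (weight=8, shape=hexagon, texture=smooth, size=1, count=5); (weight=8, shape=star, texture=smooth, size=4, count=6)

Positive, Negative, Negative, Negative

One predicate separates the groups cleanly: texture is matte.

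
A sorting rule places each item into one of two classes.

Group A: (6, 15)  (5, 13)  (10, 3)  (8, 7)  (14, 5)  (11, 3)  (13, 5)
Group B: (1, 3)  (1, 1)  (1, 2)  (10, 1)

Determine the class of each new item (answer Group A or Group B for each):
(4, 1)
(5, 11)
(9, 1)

Group B, Group A, Group B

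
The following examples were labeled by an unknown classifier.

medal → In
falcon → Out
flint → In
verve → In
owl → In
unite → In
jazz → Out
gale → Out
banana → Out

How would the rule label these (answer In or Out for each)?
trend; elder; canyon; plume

In, In, Out, In

Rule: odd length. This holds for each 'In' example and fails for each 'Out' one.
In: trend, since length 5. In: elder, since length 5. Out: canyon, since length 6. In: plume, since length 5.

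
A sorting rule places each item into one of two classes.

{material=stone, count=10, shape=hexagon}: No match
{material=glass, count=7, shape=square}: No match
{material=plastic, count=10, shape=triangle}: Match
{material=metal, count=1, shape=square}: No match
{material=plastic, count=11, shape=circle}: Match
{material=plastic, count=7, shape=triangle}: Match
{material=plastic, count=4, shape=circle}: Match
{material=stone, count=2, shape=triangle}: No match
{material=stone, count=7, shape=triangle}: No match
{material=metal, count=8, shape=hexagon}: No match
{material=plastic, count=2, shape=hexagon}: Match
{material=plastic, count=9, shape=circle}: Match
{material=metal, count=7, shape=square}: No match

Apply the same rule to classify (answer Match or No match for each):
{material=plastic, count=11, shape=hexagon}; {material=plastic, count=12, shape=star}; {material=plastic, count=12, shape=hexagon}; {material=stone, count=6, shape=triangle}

Match, Match, Match, No match

Looking at the examples, the only property every 'Match' case has and every 'No match' case lacks is: material is plastic.
{material=plastic, count=11, shape=hexagon}: Match (material is plastic). {material=plastic, count=12, shape=star}: Match (material is plastic). {material=plastic, count=12, shape=hexagon}: Match (material is plastic). {material=stone, count=6, shape=triangle}: No match (material is stone).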